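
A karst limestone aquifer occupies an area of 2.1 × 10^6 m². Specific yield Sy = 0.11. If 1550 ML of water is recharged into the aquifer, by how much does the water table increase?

ΔV = 1550 ML = 1.55 × 10^6 m³
Δh = ΔV / (Sy × A) = 1.55 × 10^6 m³ / (0.11 × 2.1 × 10^6 m²) = 6.71 m

Δh ≈ 6.71 m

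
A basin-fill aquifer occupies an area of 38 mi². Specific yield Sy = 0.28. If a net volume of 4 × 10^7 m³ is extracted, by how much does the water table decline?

A = 38 mi² = 9.842 × 10^7 m²
Δh = ΔV / (Sy × A) = 4 × 10^7 m³ / (0.28 × 9.842 × 10^7 m²) = 1.452 m

Δh ≈ 1.45 m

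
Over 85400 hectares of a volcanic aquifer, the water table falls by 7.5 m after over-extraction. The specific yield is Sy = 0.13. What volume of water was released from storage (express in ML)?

ΔV ≈ 8.33 × 10^5 ML

A = 85400 hectares = 8.54 × 10^8 m²
ΔV = Sy × A × Δh = 0.13 × 8.54 × 10^8 m² × 7.5 m = 8.326 × 10^8 m³
ΔV = 8.326 × 10^8 m³ = 8.326 × 10^5 ML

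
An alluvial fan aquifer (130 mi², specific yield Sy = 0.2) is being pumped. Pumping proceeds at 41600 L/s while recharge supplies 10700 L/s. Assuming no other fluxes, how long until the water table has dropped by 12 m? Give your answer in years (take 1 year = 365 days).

t ≈ 0.829 years

A = 130 mi² = 3.367 × 10^8 m²
ΔV = Sy × A × Δh = 0.2 × 3.367 × 10^8 × 12 = 8.081 × 10^8 m³
Net withdrawal = 41600 − 10700 = 30900 L/s = 2.67 × 10^6 m³/d
t = ΔV / Q = 8.081 × 10^8 m³ / 2.67 × 10^6 m³/d = 302.7 d
t = 302.7 d ≈ 0.8293 years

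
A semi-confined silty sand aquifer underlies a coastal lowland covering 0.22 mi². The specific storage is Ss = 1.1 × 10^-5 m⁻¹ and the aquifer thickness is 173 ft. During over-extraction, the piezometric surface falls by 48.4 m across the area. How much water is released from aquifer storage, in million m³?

b = 173 ft = 52.73 m
S = Ss × b = 1.1 × 10^-5 m⁻¹ × 52.73 m = 5.8 × 10^-4
A = 0.22 mi² = 5.698 × 10^5 m²
ΔV = S × A × Δh = 5.8 × 10^-4 × 5.698 × 10^5 m² × 48.4 m = 16000 m³
ΔV = 16000 m³ = 0.016 million m³

ΔV ≈ 0.016 million m³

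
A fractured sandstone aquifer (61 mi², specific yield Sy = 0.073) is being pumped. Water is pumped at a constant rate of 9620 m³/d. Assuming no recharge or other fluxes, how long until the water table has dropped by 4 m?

t ≈ 4800 days

A = 61 mi² = 1.58 × 10^8 m²
ΔV = Sy × A × Δh = 0.073 × 1.58 × 10^8 × 4 = 4.613 × 10^7 m³
t = ΔV / Q = 4.613 × 10^7 m³ / 9620 m³/d = 4796 d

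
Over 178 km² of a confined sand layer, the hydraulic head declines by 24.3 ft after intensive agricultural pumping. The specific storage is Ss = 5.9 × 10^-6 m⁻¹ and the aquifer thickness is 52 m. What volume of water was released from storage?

ΔV ≈ 4.04 × 10^5 m³

S = Ss × b = 5.9 × 10^-6 m⁻¹ × 52 m = 3.068 × 10^-4
A = 178 km² = 1.78 × 10^8 m²
Δh = 24.3 ft = 7.407 m
ΔV = S × A × Δh = 3.068 × 10^-4 × 1.78 × 10^8 m² × 7.407 m = 4.045 × 10^5 m³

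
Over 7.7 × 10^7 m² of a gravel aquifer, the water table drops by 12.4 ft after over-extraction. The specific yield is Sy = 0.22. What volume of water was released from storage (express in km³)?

ΔV ≈ 0.064 km³

Δh = 12.4 ft = 3.78 m
ΔV = Sy × A × Δh = 0.22 × 7.7 × 10^7 m² × 3.78 m = 6.403 × 10^7 m³
ΔV = 6.403 × 10^7 m³ = 0.06403 km³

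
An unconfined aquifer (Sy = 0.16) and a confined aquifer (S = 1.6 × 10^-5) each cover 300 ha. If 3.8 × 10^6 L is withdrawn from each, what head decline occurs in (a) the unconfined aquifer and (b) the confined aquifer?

Δh_u ≈ 0.00792 m; Δh_c ≈ 79.2 m

A = 300 ha = 3 × 10^6 m²
ΔV = 3.8 × 10^6 L = 3800 m³
Unconfined: Δh_u = ΔV/(Sy·A) = 3800/(0.16 × 3 × 10^6) = 0.007917 m
Confined: Δh_c = ΔV/(S·A) = 3800/(1.6 × 10^-5 × 3 × 10^6) = 79.17 m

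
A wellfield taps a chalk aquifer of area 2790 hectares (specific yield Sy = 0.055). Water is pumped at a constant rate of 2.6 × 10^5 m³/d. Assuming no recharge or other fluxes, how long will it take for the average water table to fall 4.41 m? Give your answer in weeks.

t ≈ 3.72 weeks

A = 2790 hectares = 2.79 × 10^7 m²
ΔV = Sy × A × Δh = 0.055 × 2.79 × 10^7 × 4.41 = 6.767 × 10^6 m³
t = ΔV / Q = 6.767 × 10^6 m³ / 2.6 × 10^5 m³/d = 26.03 d
t = 26.03 d ≈ 3.718 weeks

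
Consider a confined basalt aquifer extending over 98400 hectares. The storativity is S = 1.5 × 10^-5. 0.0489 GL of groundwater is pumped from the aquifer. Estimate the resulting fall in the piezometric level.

Δh ≈ 3.31 m

A = 98400 hectares = 9.84 × 10^8 m²
ΔV = 0.0489 GL = 48900 m³
Δh = ΔV / (S × A) = 48900 m³ / (1.5 × 10^-5 × 9.84 × 10^8 m²) = 3.313 m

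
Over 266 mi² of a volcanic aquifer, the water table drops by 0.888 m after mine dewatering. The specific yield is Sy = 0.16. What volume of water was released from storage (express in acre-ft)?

ΔV ≈ 79400 acre-ft

A = 266 mi² = 6.889 × 10^8 m²
ΔV = Sy × A × Δh = 0.16 × 6.889 × 10^8 m² × 0.888 m = 9.788 × 10^7 m³
ΔV = 9.788 × 10^7 m³ = 79360 acre-ft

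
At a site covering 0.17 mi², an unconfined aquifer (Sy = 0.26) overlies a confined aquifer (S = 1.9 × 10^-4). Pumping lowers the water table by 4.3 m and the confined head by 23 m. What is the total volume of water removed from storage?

A = 0.17 mi² = 4.403 × 10^5 m²
Unconfined: ΔV_u = Sy × A × Δh_u = 0.26 × 4.403 × 10^5 × 4.3 = 4.923 × 10^5 m³
Confined: ΔV_c = S × A × Δh_c = 1.9 × 10^-4 × 4.403 × 10^5 × 23 = 1924 m³
Total ΔV = 4.923 × 10^5 + 1924 = 4.942 × 10^5 m³

ΔV ≈ 4.94 × 10^5 m³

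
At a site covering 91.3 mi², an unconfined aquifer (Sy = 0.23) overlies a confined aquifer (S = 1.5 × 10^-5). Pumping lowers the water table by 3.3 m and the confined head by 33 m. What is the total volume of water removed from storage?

ΔV ≈ 1.8 × 10^8 m³

A = 91.3 mi² = 2.365 × 10^8 m²
Unconfined: ΔV_u = Sy × A × Δh_u = 0.23 × 2.365 × 10^8 × 3.3 = 1.795 × 10^8 m³
Confined: ΔV_c = S × A × Δh_c = 1.5 × 10^-5 × 2.365 × 10^8 × 33 = 1.171 × 10^5 m³
Total ΔV = 1.795 × 10^8 + 1.171 × 10^5 = 1.796 × 10^8 m³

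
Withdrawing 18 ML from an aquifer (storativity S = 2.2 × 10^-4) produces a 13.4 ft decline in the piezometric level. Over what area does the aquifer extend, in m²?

Δh = 13.4 ft = 4.084 m
ΔV = 18 ML = 18000 m³
A = ΔV / (S × Δh) = 18000 / (2.2 × 10^-4 × 4.084) = 2.003 × 10^7 m²

A ≈ 2 × 10^7 m²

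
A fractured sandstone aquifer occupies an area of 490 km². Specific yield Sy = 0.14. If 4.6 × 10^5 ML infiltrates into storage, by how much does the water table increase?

A = 490 km² = 4.9 × 10^8 m²
ΔV = 4.6 × 10^5 ML = 4.6 × 10^8 m³
Δh = ΔV / (Sy × A) = 4.6 × 10^8 m³ / (0.14 × 4.9 × 10^8 m²) = 6.706 m

Δh ≈ 6.71 m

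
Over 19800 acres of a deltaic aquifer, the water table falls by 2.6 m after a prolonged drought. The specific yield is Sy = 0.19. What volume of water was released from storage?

A = 19800 acres = 8.013 × 10^7 m²
ΔV = Sy × A × Δh = 0.19 × 8.013 × 10^7 m² × 2.6 m = 3.958 × 10^7 m³

ΔV ≈ 3.96 × 10^7 m³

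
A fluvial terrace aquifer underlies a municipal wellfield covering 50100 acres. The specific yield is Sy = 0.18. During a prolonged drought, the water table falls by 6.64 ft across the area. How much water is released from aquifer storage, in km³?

A = 50100 acres = 2.027 × 10^8 m²
Δh = 6.64 ft = 2.024 m
ΔV = Sy × A × Δh = 0.18 × 2.027 × 10^8 m² × 2.024 m = 7.386 × 10^7 m³
ΔV = 7.386 × 10^7 m³ = 0.07386 km³

ΔV ≈ 0.0739 km³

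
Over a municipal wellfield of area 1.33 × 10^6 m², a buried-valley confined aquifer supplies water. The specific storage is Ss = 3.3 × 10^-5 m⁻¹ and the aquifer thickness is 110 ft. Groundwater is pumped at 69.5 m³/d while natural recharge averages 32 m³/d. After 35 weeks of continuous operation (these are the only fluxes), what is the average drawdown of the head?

b = 110 ft = 33.53 m
S = Ss × b = 3.3 × 10^-5 m⁻¹ × 33.53 m = 1.106 × 10^-3
Net abstraction = 69.5 − 32 = 37.5 m³/d
t = 35 weeks = 245 d
ΔV = Q × t = 37.5 m³/d × 245 d = 9188 m³
Δh = ΔV / (S × A) = 9188 / (0.001106 × 1.33 × 10^6) = 6.243 m

Δh ≈ 6.24 m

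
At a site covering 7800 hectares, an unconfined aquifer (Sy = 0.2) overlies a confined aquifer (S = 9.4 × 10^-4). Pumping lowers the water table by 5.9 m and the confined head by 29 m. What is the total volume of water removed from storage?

ΔV ≈ 9.42 × 10^7 m³

A = 7800 hectares = 7.8 × 10^7 m²
Unconfined: ΔV_u = Sy × A × Δh_u = 0.2 × 7.8 × 10^7 × 5.9 = 9.204 × 10^7 m³
Confined: ΔV_c = S × A × Δh_c = 9.4 × 10^-4 × 7.8 × 10^7 × 29 = 2.126 × 10^6 m³
Total ΔV = 9.204 × 10^7 + 2.126 × 10^6 = 9.417 × 10^7 m³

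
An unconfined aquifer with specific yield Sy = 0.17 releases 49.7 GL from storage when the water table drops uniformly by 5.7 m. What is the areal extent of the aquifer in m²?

ΔV = 49.7 GL = 4.97 × 10^7 m³
A = ΔV / (Sy × Δh) = 4.97 × 10^7 / (0.17 × 5.7) = 5.129 × 10^7 m²

A ≈ 5.13 × 10^7 m²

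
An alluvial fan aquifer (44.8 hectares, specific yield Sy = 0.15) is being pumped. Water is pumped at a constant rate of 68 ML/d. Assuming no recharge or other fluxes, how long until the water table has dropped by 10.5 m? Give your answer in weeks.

A = 44.8 hectares = 4.48 × 10^5 m²
ΔV = Sy × A × Δh = 0.15 × 4.48 × 10^5 × 10.5 = 7.056 × 10^5 m³
Q = 68 ML/d = 68000 m³/d
t = ΔV / Q = 7.056 × 10^5 m³ / 68000 m³/d = 10.38 d
t = 10.38 d ≈ 1.482 weeks

t ≈ 1.48 weeks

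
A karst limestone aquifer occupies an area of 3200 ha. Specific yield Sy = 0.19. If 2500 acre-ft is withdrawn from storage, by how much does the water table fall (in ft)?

Δh ≈ 1.66 ft

A = 3200 ha = 3.2 × 10^7 m²
ΔV = 2500 acre-ft = 3.084 × 10^6 m³
Δh = ΔV / (Sy × A) = 3.084 × 10^6 m³ / (0.19 × 3.2 × 10^7 m²) = 0.5072 m
Δh = 0.5072 m = 1.664 ft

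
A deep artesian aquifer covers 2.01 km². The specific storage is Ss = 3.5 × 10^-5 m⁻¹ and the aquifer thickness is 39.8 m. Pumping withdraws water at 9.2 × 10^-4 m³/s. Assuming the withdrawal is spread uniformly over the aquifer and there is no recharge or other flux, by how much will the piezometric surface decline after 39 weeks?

Δh ≈ 7.75 m

S = Ss × b = 3.5 × 10^-5 m⁻¹ × 39.8 m = 1.393 × 10^-3
A = 2.01 km² = 2.01 × 10^6 m²
Q = 9.2 × 10^-4 m³/s = 79.49 m³/d
t = 39 weeks = 273 d
ΔV = Q × t = 79.49 m³/d × 273 d = 21700 m³
Δh = ΔV / (S × A) = 21700 / (0.001393 × 2.01 × 10^6) = 7.75 m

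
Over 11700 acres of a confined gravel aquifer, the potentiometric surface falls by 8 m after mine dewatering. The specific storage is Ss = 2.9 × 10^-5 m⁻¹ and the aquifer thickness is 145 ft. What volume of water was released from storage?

b = 145 ft = 44.2 m
S = Ss × b = 2.9 × 10^-5 m⁻¹ × 44.2 m = 1.282 × 10^-3
A = 11700 acres = 4.735 × 10^7 m²
ΔV = S × A × Δh = 0.001282 × 4.735 × 10^7 m² × 8 m = 4.855 × 10^5 m³

ΔV ≈ 4.85 × 10^5 m³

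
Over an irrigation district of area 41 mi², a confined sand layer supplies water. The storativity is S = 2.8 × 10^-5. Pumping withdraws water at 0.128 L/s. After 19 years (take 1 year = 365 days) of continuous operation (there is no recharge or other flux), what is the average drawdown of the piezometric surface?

Δh ≈ 25.8 m

A = 41 mi² = 1.062 × 10^8 m²
Q = 0.128 L/s = 11.06 m³/d
t = 19 years = 6935 d
ΔV = Q × t = 11.06 m³/d × 6935 d = 76700 m³
Δh = ΔV / (S × A) = 76700 / (2.8 × 10^-5 × 1.062 × 10^8) = 25.79 m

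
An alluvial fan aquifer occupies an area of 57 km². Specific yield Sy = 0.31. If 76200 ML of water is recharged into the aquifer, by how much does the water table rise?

Δh ≈ 4.31 m

A = 57 km² = 5.7 × 10^7 m²
ΔV = 76200 ML = 7.62 × 10^7 m³
Δh = ΔV / (Sy × A) = 7.62 × 10^7 m³ / (0.31 × 5.7 × 10^7 m²) = 4.312 m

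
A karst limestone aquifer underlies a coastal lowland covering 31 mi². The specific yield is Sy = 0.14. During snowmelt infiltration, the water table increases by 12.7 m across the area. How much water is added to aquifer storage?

A = 31 mi² = 8.029 × 10^7 m²
ΔV = Sy × A × Δh = 0.14 × 8.029 × 10^7 m² × 12.7 m = 1.428 × 10^8 m³

ΔV ≈ 1.43 × 10^8 m³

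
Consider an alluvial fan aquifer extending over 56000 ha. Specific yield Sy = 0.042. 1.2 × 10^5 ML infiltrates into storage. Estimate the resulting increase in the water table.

Δh ≈ 5.1 m

A = 56000 ha = 5.6 × 10^8 m²
ΔV = 1.2 × 10^5 ML = 1.2 × 10^8 m³
Δh = ΔV / (Sy × A) = 1.2 × 10^8 m³ / (0.042 × 5.6 × 10^8 m²) = 5.102 m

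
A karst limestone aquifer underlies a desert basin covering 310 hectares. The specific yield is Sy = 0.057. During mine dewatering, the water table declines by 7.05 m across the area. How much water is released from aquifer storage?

A = 310 hectares = 3.1 × 10^6 m²
ΔV = Sy × A × Δh = 0.057 × 3.1 × 10^6 m² × 7.05 m = 1.246 × 10^6 m³

ΔV ≈ 1.25 × 10^6 m³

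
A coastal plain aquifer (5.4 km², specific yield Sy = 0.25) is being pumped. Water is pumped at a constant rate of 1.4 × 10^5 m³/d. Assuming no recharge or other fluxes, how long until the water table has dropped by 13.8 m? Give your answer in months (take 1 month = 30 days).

t ≈ 4.44 months

A = 5.4 km² = 5.4 × 10^6 m²
ΔV = Sy × A × Δh = 0.25 × 5.4 × 10^6 × 13.8 = 1.863 × 10^7 m³
t = ΔV / Q = 1.863 × 10^7 m³ / 1.4 × 10^5 m³/d = 133.1 d
t = 133.1 d ≈ 4.436 months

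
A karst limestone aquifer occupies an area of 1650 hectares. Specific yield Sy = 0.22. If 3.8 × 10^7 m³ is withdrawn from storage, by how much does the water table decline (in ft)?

Δh ≈ 34.3 ft

A = 1650 hectares = 1.65 × 10^7 m²
Δh = ΔV / (Sy × A) = 3.8 × 10^7 m³ / (0.22 × 1.65 × 10^7 m²) = 10.47 m
Δh = 10.47 m = 34.34 ft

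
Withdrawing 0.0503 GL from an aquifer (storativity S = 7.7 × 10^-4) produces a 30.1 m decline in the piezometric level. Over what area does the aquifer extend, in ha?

A ≈ 217 ha

ΔV = 0.0503 GL = 50300 m³
A = ΔV / (S × Δh) = 50300 / (7.7 × 10^-4 × 30.1) = 2.17 × 10^6 m²
A = 2.17 × 10^6 m² = 217 ha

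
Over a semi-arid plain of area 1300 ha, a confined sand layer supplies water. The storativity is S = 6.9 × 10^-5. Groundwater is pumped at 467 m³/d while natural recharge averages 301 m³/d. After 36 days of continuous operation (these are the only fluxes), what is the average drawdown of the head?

A = 1300 ha = 1.3 × 10^7 m²
Net abstraction = 467 − 301 = 166 m³/d
ΔV = Q × t = 166 m³/d × 36 d = 5976 m³
Δh = ΔV / (S × A) = 5976 / (6.9 × 10^-5 × 1.3 × 10^7) = 6.662 m

Δh ≈ 6.66 m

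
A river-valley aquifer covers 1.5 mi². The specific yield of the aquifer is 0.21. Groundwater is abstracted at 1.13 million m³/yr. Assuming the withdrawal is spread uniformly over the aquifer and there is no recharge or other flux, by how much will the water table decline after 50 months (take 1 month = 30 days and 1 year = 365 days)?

Δh ≈ 5.69 m

A = 1.5 mi² = 3.885 × 10^6 m²
Q = 1.13 million m³/yr = 3096 m³/d
t = 50 months = 1500 d
ΔV = Q × t = 3096 m³/d × 1500 d = 4.644 × 10^6 m³
Δh = ΔV / (Sy × A) = 4.644 × 10^6 / (0.21 × 3.885 × 10^6) = 5.692 m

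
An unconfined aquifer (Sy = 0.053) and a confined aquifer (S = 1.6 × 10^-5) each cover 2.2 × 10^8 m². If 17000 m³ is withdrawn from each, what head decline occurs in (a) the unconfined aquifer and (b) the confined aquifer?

Unconfined: Δh_u = ΔV/(Sy·A) = 17000/(0.053 × 2.2 × 10^8) = 0.001458 m
Confined: Δh_c = ΔV/(S·A) = 17000/(1.6 × 10^-5 × 2.2 × 10^8) = 4.83 m

Δh_u ≈ 0.00146 m; Δh_c ≈ 4.83 m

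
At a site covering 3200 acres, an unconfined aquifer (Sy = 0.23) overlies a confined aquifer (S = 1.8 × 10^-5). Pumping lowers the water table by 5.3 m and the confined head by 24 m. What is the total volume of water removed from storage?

ΔV ≈ 1.58 × 10^7 m³

A = 3200 acres = 1.295 × 10^7 m²
Unconfined: ΔV_u = Sy × A × Δh_u = 0.23 × 1.295 × 10^7 × 5.3 = 1.579 × 10^7 m³
Confined: ΔV_c = S × A × Δh_c = 1.8 × 10^-5 × 1.295 × 10^7 × 24 = 5594 m³
Total ΔV = 1.579 × 10^7 + 5594 = 1.579 × 10^7 m³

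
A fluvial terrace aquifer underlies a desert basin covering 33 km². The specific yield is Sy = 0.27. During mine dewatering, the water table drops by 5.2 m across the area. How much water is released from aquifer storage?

ΔV ≈ 4.63 × 10^7 m³

A = 33 km² = 3.3 × 10^7 m²
ΔV = Sy × A × Δh = 0.27 × 3.3 × 10^7 m² × 5.2 m = 4.633 × 10^7 m³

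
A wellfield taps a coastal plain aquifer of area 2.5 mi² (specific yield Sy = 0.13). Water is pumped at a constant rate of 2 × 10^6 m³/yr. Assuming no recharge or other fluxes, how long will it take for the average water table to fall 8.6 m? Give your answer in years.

t ≈ 3.62 years

A = 2.5 mi² = 6.475 × 10^6 m²
ΔV = Sy × A × Δh = 0.13 × 6.475 × 10^6 × 8.6 = 7.239 × 10^6 m³
Q = 2 × 10^6 m³/yr = 5479 m³/d
t = ΔV / Q = 7.239 × 10^6 m³ / 5479 m³/d = 1321 d
t = 1321 d ≈ 3.62 years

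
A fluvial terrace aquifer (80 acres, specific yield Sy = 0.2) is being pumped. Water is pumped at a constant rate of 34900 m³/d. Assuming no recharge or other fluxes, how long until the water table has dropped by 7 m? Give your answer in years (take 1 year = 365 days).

t ≈ 0.0356 years

A = 80 acres = 3.237 × 10^5 m²
ΔV = Sy × A × Δh = 0.2 × 3.237 × 10^5 × 7 = 4.532 × 10^5 m³
t = ΔV / Q = 4.532 × 10^5 m³ / 34900 m³/d = 12.99 d
t = 12.99 d ≈ 0.03558 years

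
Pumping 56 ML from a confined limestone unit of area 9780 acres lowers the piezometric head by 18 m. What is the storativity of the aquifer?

S ≈ 7.9 × 10^-5

A = 9780 acres = 3.958 × 10^7 m²
ΔV = 56 ML = 56000 m³
S = ΔV / (A × Δh) = 56000 m³ / (3.958 × 10^7 m² × 18 m) = 7.861 × 10^-5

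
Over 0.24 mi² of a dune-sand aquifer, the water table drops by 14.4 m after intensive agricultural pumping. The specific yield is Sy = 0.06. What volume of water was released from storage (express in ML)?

A = 0.24 mi² = 6.216 × 10^5 m²
ΔV = Sy × A × Δh = 0.06 × 6.216 × 10^5 m² × 14.4 m = 5.371 × 10^5 m³
ΔV = 5.371 × 10^5 m³ = 537.1 ML

ΔV ≈ 537 ML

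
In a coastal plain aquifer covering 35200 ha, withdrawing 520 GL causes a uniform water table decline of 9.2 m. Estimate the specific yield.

A = 35200 ha = 3.52 × 10^8 m²
ΔV = 520 GL = 5.2 × 10^8 m³
Sy = ΔV / (A × Δh) = 5.2 × 10^8 m³ / (3.52 × 10^8 m² × 9.2 m) = 0.1606

Sy ≈ 0.16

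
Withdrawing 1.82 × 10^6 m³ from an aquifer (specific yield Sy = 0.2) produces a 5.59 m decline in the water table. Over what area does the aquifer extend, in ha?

A ≈ 163 ha

A = ΔV / (Sy × Δh) = 1.82 × 10^6 / (0.2 × 5.59) = 1.628 × 10^6 m²
A = 1.628 × 10^6 m² = 162.8 ha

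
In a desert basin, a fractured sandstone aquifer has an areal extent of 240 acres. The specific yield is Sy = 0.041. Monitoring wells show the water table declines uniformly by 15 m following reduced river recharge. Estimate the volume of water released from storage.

A = 240 acres = 9.712 × 10^5 m²
ΔV = Sy × A × Δh = 0.041 × 9.712 × 10^5 m² × 15 m = 5.973 × 10^5 m³

ΔV ≈ 5.97 × 10^5 m³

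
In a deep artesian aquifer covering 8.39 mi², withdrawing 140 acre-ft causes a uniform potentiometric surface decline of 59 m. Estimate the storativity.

A = 8.39 mi² = 2.173 × 10^7 m²
ΔV = 140 acre-ft = 1.727 × 10^5 m³
S = ΔV / (A × Δh) = 1.727 × 10^5 m³ / (2.173 × 10^7 m² × 59 m) = 1.347 × 10^-4

S ≈ 1.3 × 10^-4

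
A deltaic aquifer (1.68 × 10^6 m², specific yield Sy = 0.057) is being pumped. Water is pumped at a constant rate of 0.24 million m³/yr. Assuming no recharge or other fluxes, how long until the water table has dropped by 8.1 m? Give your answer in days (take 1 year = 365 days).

ΔV = Sy × A × Δh = 0.057 × 1.68 × 10^6 × 8.1 = 7.757 × 10^5 m³
Q = 0.24 million m³/yr = 657.5 m³/d
t = ΔV / Q = 7.757 × 10^5 m³ / 657.5 m³/d = 1180 d

t ≈ 1180 days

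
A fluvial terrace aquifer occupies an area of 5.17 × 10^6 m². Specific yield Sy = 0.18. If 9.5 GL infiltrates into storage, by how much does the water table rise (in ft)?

ΔV = 9.5 GL = 9.5 × 10^6 m³
Δh = ΔV / (Sy × A) = 9.5 × 10^6 m³ / (0.18 × 5.17 × 10^6 m²) = 10.21 m
Δh = 10.21 m = 33.49 ft

Δh ≈ 33.5 ft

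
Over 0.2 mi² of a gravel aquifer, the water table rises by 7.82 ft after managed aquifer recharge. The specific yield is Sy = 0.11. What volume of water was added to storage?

A = 0.2 mi² = 5.18 × 10^5 m²
Δh = 7.82 ft = 2.384 m
ΔV = Sy × A × Δh = 0.11 × 5.18 × 10^5 m² × 2.384 m = 1.358 × 10^5 m³

ΔV ≈ 1.36 × 10^5 m³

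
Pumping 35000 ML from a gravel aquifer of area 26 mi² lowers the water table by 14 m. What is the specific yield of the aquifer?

Sy ≈ 0.037

A = 26 mi² = 6.734 × 10^7 m²
ΔV = 35000 ML = 3.5 × 10^7 m³
Sy = ΔV / (A × Δh) = 3.5 × 10^7 m³ / (6.734 × 10^7 m² × 14 m) = 0.03713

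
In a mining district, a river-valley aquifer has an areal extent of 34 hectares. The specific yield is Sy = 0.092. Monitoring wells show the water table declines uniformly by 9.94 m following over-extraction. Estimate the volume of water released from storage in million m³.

A = 34 hectares = 3.4 × 10^5 m²
ΔV = Sy × A × Δh = 0.092 × 3.4 × 10^5 m² × 9.94 m = 3.109 × 10^5 m³
ΔV = 3.109 × 10^5 m³ = 0.3109 million m³

ΔV ≈ 0.311 million m³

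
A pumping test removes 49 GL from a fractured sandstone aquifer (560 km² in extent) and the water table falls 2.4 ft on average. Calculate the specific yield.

Sy ≈ 0.12

A = 560 km² = 5.6 × 10^8 m²
Δh = 2.4 ft = 0.7315 m
ΔV = 49 GL = 4.9 × 10^7 m³
Sy = ΔV / (A × Δh) = 4.9 × 10^7 m³ / (5.6 × 10^8 m² × 0.7315 m) = 0.1196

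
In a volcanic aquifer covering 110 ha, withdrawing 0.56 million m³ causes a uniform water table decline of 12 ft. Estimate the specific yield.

A = 110 ha = 1.1 × 10^6 m²
Δh = 12 ft = 3.658 m
ΔV = 0.56 million m³ = 5.6 × 10^5 m³
Sy = ΔV / (A × Δh) = 5.6 × 10^5 m³ / (1.1 × 10^6 m² × 3.658 m) = 0.1392

Sy ≈ 0.14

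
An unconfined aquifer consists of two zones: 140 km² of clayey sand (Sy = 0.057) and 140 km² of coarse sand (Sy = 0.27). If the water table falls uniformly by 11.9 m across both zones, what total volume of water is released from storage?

A₁ = 140 km² = 1.4 × 10^8 m²; A₂ = 140 km² = 1.4 × 10^8 m²
ΔV₁ = 0.057 × 1.4 × 10^8 × 11.9 = 9.496 × 10^7 m³
ΔV₂ = 0.27 × 1.4 × 10^8 × 11.9 = 4.498 × 10^8 m³
ΔV = ΔV₁ + ΔV₂ = 5.448 × 10^8 m³

ΔV ≈ 5.45 × 10^8 m³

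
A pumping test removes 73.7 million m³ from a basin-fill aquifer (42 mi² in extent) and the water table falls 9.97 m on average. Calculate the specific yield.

A = 42 mi² = 1.088 × 10^8 m²
ΔV = 73.7 million m³ = 7.37 × 10^7 m³
Sy = ΔV / (A × Δh) = 7.37 × 10^7 m³ / (1.088 × 10^8 m² × 9.97 m) = 0.06796

Sy ≈ 0.068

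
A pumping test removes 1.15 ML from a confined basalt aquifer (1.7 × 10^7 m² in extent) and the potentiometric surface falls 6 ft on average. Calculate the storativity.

S ≈ 3.7 × 10^-5

Δh = 6 ft = 1.829 m
ΔV = 1.15 ML = 1150 m³
S = ΔV / (A × Δh) = 1150 m³ / (1.7 × 10^7 m² × 1.829 m) = 3.699 × 10^-5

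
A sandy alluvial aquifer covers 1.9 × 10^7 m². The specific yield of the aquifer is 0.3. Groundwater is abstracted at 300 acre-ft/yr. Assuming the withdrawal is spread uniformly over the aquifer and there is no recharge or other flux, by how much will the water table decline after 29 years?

Q = 300 acre-ft/yr = 1014 m³/d
t = 29 years = 10580 d
ΔV = Q × t = 1014 m³/d × 10580 d = 1.073 × 10^7 m³
Δh = ΔV / (Sy × A) = 1.073 × 10^7 / (0.3 × 1.9 × 10^7) = 1.883 m

Δh ≈ 1.88 m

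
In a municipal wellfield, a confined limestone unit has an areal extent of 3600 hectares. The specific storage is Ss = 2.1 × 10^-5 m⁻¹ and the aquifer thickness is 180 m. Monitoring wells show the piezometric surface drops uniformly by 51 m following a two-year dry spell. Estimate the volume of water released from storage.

ΔV ≈ 6.94 × 10^6 m³

S = Ss × b = 2.1 × 10^-5 m⁻¹ × 180 m = 3.78 × 10^-3
A = 3600 hectares = 3.6 × 10^7 m²
ΔV = S × A × Δh = 0.00378 × 3.6 × 10^7 m² × 51 m = 6.94 × 10^6 m³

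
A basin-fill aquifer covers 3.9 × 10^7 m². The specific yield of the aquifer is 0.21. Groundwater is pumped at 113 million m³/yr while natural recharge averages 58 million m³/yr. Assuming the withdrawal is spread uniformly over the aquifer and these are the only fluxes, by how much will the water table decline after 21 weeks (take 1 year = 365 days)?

Net abstraction = 113 − 58 = 55 million m³/yr
Q_net = 55 million m³/yr = 1.507 × 10^5 m³/d
t = 21 weeks = 147 d
ΔV = Q × t = 1.507 × 10^5 m³/d × 147 d = 2.215 × 10^7 m³
Δh = ΔV / (Sy × A) = 2.215 × 10^7 / (0.21 × 3.9 × 10^7) = 2.705 m

Δh ≈ 2.7 m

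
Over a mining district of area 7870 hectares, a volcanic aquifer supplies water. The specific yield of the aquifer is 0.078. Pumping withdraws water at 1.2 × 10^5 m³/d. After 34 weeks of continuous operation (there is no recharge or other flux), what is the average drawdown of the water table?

A = 7870 hectares = 7.87 × 10^7 m²
t = 34 weeks = 238 d
ΔV = Q × t = 1.2 × 10^5 m³/d × 238 d = 2.856 × 10^7 m³
Δh = ΔV / (Sy × A) = 2.856 × 10^7 / (0.078 × 7.87 × 10^7) = 4.653 m

Δh ≈ 4.65 m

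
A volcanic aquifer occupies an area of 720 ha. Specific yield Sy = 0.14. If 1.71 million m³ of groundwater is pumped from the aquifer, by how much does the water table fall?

A = 720 ha = 7.2 × 10^6 m²
ΔV = 1.71 million m³ = 1.71 × 10^6 m³
Δh = ΔV / (Sy × A) = 1.71 × 10^6 m³ / (0.14 × 7.2 × 10^6 m²) = 1.696 m

Δh ≈ 1.7 m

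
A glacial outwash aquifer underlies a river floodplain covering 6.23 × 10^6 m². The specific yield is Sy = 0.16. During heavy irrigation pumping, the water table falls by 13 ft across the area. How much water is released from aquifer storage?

Δh = 13 ft = 3.962 m
ΔV = Sy × A × Δh = 0.16 × 6.23 × 10^6 m² × 3.962 m = 3.95 × 10^6 m³

ΔV ≈ 3.95 × 10^6 m³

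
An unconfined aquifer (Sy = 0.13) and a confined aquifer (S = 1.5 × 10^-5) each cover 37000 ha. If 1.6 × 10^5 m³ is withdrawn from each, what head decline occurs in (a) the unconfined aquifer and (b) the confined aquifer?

A = 37000 ha = 3.7 × 10^8 m²
Unconfined: Δh_u = ΔV/(Sy·A) = 1.6 × 10^5/(0.13 × 3.7 × 10^8) = 0.003326 m
Confined: Δh_c = ΔV/(S·A) = 1.6 × 10^5/(1.5 × 10^-5 × 3.7 × 10^8) = 28.83 m

Δh_u ≈ 0.00333 m; Δh_c ≈ 28.8 m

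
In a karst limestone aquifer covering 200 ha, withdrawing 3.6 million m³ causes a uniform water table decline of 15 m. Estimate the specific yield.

Sy ≈ 0.12

A = 200 ha = 2 × 10^6 m²
ΔV = 3.6 million m³ = 3.6 × 10^6 m³
Sy = ΔV / (A × Δh) = 3.6 × 10^6 m³ / (2 × 10^6 m² × 15 m) = 0.12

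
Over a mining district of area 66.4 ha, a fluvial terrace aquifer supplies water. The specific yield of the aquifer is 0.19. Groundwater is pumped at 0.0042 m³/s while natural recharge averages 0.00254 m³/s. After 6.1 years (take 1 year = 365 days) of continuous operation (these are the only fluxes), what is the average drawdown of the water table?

Δh ≈ 2.53 m

A = 66.4 ha = 6.64 × 10^5 m²
Net abstraction = 0.0042 − 0.00254 = 0.00166 m³/s
Q_net = 0.00166 m³/s = 143.4 m³/d
t = 6.1 years = 2226 d
ΔV = Q × t = 143.4 m³/d × 2226 d = 3.193 × 10^5 m³
Δh = ΔV / (Sy × A) = 3.193 × 10^5 / (0.19 × 6.64 × 10^5) = 2.531 m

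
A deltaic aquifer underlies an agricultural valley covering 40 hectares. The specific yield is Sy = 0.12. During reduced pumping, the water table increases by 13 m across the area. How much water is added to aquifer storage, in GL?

ΔV ≈ 0.624 GL

A = 40 hectares = 4 × 10^5 m²
ΔV = Sy × A × Δh = 0.12 × 4 × 10^5 m² × 13 m = 6.24 × 10^5 m³
ΔV = 6.24 × 10^5 m³ = 0.624 GL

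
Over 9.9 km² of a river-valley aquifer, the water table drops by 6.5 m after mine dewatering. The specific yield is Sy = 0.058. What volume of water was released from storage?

ΔV ≈ 3.73 × 10^6 m³

A = 9.9 km² = 9.9 × 10^6 m²
ΔV = Sy × A × Δh = 0.058 × 9.9 × 10^6 m² × 6.5 m = 3.732 × 10^6 m³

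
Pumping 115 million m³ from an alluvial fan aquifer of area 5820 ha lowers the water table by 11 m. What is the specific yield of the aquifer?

A = 5820 ha = 5.82 × 10^7 m²
ΔV = 115 million m³ = 1.15 × 10^8 m³
Sy = ΔV / (A × Δh) = 1.15 × 10^8 m³ / (5.82 × 10^7 m² × 11 m) = 0.1796

Sy ≈ 0.18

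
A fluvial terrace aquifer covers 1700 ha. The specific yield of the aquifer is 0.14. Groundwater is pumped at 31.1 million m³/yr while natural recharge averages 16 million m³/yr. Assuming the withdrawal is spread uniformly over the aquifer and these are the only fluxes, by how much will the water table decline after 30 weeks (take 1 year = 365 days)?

Δh ≈ 3.65 m

A = 1700 ha = 1.7 × 10^7 m²
Net abstraction = 31.1 − 16 = 15.1 million m³/yr
Q_net = 15.1 million m³/yr = 41370 m³/d
t = 30 weeks = 210 d
ΔV = Q × t = 41370 m³/d × 210 d = 8.688 × 10^6 m³
Δh = ΔV / (Sy × A) = 8.688 × 10^6 / (0.14 × 1.7 × 10^7) = 3.65 m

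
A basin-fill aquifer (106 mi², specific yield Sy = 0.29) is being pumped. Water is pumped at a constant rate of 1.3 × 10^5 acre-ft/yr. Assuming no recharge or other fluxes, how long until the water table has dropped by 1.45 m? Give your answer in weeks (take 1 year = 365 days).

A = 106 mi² = 2.745 × 10^8 m²
ΔV = Sy × A × Δh = 0.29 × 2.745 × 10^8 × 1.45 = 1.154 × 10^8 m³
Q = 1.3 × 10^5 acre-ft/yr = 4.393 × 10^5 m³/d
t = ΔV / Q = 1.154 × 10^8 m³ / 4.393 × 10^5 m³/d = 262.8 d
t = 262.8 d ≈ 37.54 weeks

t ≈ 37.5 weeks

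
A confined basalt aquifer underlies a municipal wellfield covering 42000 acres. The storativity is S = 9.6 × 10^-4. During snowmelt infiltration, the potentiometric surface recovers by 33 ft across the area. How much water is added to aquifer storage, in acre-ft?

ΔV ≈ 1330 acre-ft

A = 42000 acres = 1.7 × 10^8 m²
Δh = 33 ft = 10.06 m
ΔV = S × A × Δh = 9.6 × 10^-4 × 1.7 × 10^8 m² × 10.06 m = 1.641 × 10^6 m³
ΔV = 1.641 × 10^6 m³ = 1331 acre-ft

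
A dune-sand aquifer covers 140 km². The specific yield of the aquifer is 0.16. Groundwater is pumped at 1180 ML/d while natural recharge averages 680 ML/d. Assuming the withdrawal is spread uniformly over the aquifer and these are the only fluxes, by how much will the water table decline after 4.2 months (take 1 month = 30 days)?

Δh ≈ 2.81 m

A = 140 km² = 1.4 × 10^8 m²
Net abstraction = 1180 − 680 = 500 ML/d
Q_net = 500 ML/d = 5 × 10^5 m³/d
t = 4.2 months = 126 d
ΔV = Q × t = 5 × 10^5 m³/d × 126 d = 6.3 × 10^7 m³
Δh = ΔV / (Sy × A) = 6.3 × 10^7 / (0.16 × 1.4 × 10^8) = 2.812 m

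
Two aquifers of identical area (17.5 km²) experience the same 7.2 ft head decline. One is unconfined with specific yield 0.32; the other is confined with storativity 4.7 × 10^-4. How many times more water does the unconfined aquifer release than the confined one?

ΔV_u / ΔV_c ≈ 681

A = 17.5 km² = 1.75 × 10^7 m²
Δh = 7.2 ft = 2.195 m
Unconfined: ΔV_u = Sy × A × Δh = 0.32 × 1.75 × 10^7 × 2.195 = 1.229 × 10^7 m³
Confined: ΔV_c = S × A × Δh = 4.7 × 10^-4 × 1.75 × 10^7 × 2.195 = 18050 m³
Ratio = ΔV_u / ΔV_c = Sy / S = 0.32 / 4.7 × 10^-4 = 680.9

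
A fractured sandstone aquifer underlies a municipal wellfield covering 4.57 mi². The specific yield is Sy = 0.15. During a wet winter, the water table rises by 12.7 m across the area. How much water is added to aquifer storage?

ΔV ≈ 2.25 × 10^7 m³

A = 4.57 mi² = 1.184 × 10^7 m²
ΔV = Sy × A × Δh = 0.15 × 1.184 × 10^7 m² × 12.7 m = 2.255 × 10^7 m³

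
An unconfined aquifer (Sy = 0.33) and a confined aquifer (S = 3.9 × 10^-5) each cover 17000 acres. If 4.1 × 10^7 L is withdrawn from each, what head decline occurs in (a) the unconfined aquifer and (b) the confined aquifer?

A = 17000 acres = 6.88 × 10^7 m²
ΔV = 4.1 × 10^7 L = 41000 m³
Unconfined: Δh_u = ΔV/(Sy·A) = 41000/(0.33 × 6.88 × 10^7) = 0.001806 m
Confined: Δh_c = ΔV/(S·A) = 41000/(3.9 × 10^-5 × 6.88 × 10^7) = 15.28 m

Δh_u ≈ 0.00181 m; Δh_c ≈ 15.3 m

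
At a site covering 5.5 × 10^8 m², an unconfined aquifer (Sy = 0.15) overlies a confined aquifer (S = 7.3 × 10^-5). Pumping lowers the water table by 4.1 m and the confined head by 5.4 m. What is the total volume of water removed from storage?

ΔV ≈ 3.38 × 10^8 m³

Unconfined: ΔV_u = Sy × A × Δh_u = 0.15 × 5.5 × 10^8 × 4.1 = 3.382 × 10^8 m³
Confined: ΔV_c = S × A × Δh_c = 7.3 × 10^-5 × 5.5 × 10^8 × 5.4 = 2.168 × 10^5 m³
Total ΔV = 3.382 × 10^8 + 2.168 × 10^5 = 3.385 × 10^8 m³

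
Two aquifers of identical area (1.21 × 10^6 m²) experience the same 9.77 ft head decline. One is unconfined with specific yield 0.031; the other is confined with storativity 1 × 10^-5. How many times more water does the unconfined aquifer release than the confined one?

Δh = 9.77 ft = 2.978 m
Unconfined: ΔV_u = Sy × A × Δh = 0.031 × 1.21 × 10^6 × 2.978 = 1.117 × 10^5 m³
Confined: ΔV_c = S × A × Δh = 1 × 10^-5 × 1.21 × 10^6 × 2.978 = 36.03 m³
Ratio = ΔV_u / ΔV_c = Sy / S = 0.031 / 1 × 10^-5 = 3100

ΔV_u / ΔV_c ≈ 3100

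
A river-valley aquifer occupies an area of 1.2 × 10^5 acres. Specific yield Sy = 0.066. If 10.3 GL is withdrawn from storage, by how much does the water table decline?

A = 1.2 × 10^5 acres = 4.856 × 10^8 m²
ΔV = 10.3 GL = 1.03 × 10^7 m³
Δh = ΔV / (Sy × A) = 1.03 × 10^7 m³ / (0.066 × 4.856 × 10^8 m²) = 0.3214 m

Δh ≈ 0.321 m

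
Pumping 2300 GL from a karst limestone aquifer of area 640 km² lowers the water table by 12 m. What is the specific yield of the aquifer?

Sy ≈ 0.3

A = 640 km² = 6.4 × 10^8 m²
ΔV = 2300 GL = 2.3 × 10^9 m³
Sy = ΔV / (A × Δh) = 2.3 × 10^9 m³ / (6.4 × 10^8 m² × 12 m) = 0.2995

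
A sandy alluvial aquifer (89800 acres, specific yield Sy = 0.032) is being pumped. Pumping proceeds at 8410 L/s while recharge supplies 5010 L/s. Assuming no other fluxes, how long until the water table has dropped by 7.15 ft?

t ≈ 86.3 days

A = 89800 acres = 3.634 × 10^8 m²
Δh = 7.15 ft = 2.179 m
ΔV = Sy × A × Δh = 0.032 × 3.634 × 10^8 × 2.179 = 2.534 × 10^7 m³
Net withdrawal = 8410 − 5010 = 3400 L/s = 2.938 × 10^5 m³/d
t = ΔV / Q = 2.534 × 10^7 m³ / 2.938 × 10^5 m³/d = 86.27 d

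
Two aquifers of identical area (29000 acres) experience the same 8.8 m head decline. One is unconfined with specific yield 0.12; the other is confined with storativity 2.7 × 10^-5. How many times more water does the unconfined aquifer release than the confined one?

A = 29000 acres = 1.174 × 10^8 m²
Unconfined: ΔV_u = Sy × A × Δh = 0.12 × 1.174 × 10^8 × 8.8 = 1.239 × 10^8 m³
Confined: ΔV_c = S × A × Δh = 2.7 × 10^-5 × 1.174 × 10^8 × 8.8 = 27880 m³
Ratio = ΔV_u / ΔV_c = Sy / S = 0.12 / 2.7 × 10^-5 = 4444

ΔV_u / ΔV_c ≈ 4440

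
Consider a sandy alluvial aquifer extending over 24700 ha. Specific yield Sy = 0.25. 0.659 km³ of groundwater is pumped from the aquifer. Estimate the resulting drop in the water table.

Δh ≈ 10.7 m

A = 24700 ha = 2.47 × 10^8 m²
ΔV = 0.659 km³ = 6.59 × 10^8 m³
Δh = ΔV / (Sy × A) = 6.59 × 10^8 m³ / (0.25 × 2.47 × 10^8 m²) = 10.67 m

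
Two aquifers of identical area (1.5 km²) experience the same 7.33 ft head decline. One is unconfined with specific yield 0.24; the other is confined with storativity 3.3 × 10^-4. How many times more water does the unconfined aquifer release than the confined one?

A = 1.5 km² = 1.5 × 10^6 m²
Δh = 7.33 ft = 2.234 m
Unconfined: ΔV_u = Sy × A × Δh = 0.24 × 1.5 × 10^6 × 2.234 = 8.043 × 10^5 m³
Confined: ΔV_c = S × A × Δh = 3.3 × 10^-4 × 1.5 × 10^6 × 2.234 = 1106 m³
Ratio = ΔV_u / ΔV_c = Sy / S = 0.24 / 3.3 × 10^-4 = 727.3

ΔV_u / ΔV_c ≈ 727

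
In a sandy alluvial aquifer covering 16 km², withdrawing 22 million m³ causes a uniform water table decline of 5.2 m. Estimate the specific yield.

A = 16 km² = 1.6 × 10^7 m²
ΔV = 22 million m³ = 2.2 × 10^7 m³
Sy = ΔV / (A × Δh) = 2.2 × 10^7 m³ / (1.6 × 10^7 m² × 5.2 m) = 0.2644

Sy ≈ 0.26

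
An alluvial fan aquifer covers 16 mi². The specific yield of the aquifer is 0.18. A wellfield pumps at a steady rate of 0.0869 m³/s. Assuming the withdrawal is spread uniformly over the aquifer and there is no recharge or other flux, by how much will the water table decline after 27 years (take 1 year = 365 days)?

A = 16 mi² = 4.144 × 10^7 m²
Q = 0.0869 m³/s = 7508 m³/d
t = 27 years = 9855 d
ΔV = Q × t = 7508 m³/d × 9855 d = 7.399 × 10^7 m³
Δh = ΔV / (Sy × A) = 7.399 × 10^7 / (0.18 × 4.144 × 10^7) = 9.92 m

Δh ≈ 9.92 m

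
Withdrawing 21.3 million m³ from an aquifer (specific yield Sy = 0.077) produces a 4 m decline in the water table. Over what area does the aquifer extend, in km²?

ΔV = 21.3 million m³ = 2.13 × 10^7 m³
A = ΔV / (Sy × Δh) = 2.13 × 10^7 / (0.077 × 4) = 6.916 × 10^7 m²
A = 6.916 × 10^7 m² = 69.16 km²

A ≈ 69.2 km²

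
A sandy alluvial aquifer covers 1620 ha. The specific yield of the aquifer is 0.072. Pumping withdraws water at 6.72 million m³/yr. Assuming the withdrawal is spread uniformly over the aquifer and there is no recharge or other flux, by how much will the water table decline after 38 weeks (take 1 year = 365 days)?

A = 1620 ha = 1.62 × 10^7 m²
Q = 6.72 million m³/yr = 18410 m³/d
t = 38 weeks = 266 d
ΔV = Q × t = 18410 m³/d × 266 d = 4.897 × 10^6 m³
Δh = ΔV / (Sy × A) = 4.897 × 10^6 / (0.072 × 1.62 × 10^7) = 4.199 m

Δh ≈ 4.2 m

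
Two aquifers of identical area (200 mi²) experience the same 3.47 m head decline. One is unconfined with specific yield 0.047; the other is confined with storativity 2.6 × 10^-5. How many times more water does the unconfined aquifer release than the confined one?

ΔV_u / ΔV_c ≈ 1810

A = 200 mi² = 5.18 × 10^8 m²
Unconfined: ΔV_u = Sy × A × Δh = 0.047 × 5.18 × 10^8 × 3.47 = 8.448 × 10^7 m³
Confined: ΔV_c = S × A × Δh = 2.6 × 10^-5 × 5.18 × 10^8 × 3.47 = 46730 m³
Ratio = ΔV_u / ΔV_c = Sy / S = 0.047 / 2.6 × 10^-5 = 1808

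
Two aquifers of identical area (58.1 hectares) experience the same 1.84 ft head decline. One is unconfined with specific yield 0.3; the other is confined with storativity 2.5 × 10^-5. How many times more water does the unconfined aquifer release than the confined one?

ΔV_u / ΔV_c ≈ 12000

A = 58.1 hectares = 5.81 × 10^5 m²
Δh = 1.84 ft = 0.5608 m
Unconfined: ΔV_u = Sy × A × Δh = 0.3 × 5.81 × 10^5 × 0.5608 = 97750 m³
Confined: ΔV_c = S × A × Δh = 2.5 × 10^-5 × 5.81 × 10^5 × 0.5608 = 8.146 m³
Ratio = ΔV_u / ΔV_c = Sy / S = 0.3 / 2.5 × 10^-5 = 12000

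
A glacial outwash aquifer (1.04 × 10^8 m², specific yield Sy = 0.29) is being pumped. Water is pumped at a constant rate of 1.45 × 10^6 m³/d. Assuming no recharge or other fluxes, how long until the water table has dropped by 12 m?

ΔV = Sy × A × Δh = 0.29 × 1.04 × 10^8 × 12 = 3.619 × 10^8 m³
t = ΔV / Q = 3.619 × 10^8 m³ / 1.45 × 10^6 m³/d = 249.6 d

t ≈ 250 days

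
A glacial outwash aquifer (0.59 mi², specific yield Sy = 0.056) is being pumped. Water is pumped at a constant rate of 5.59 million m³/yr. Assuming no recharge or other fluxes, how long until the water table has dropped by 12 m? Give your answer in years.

A = 0.59 mi² = 1.528 × 10^6 m²
ΔV = Sy × A × Δh = 0.056 × 1.528 × 10^6 × 12 = 1.027 × 10^6 m³
Q = 5.59 million m³/yr = 15320 m³/d
t = ΔV / Q = 1.027 × 10^6 m³ / 15320 m³/d = 67.05 d
t = 67.05 d ≈ 0.1837 years

t ≈ 0.184 years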